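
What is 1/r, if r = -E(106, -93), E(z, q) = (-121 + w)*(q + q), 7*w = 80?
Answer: -7/142662 ≈ -4.9067e-5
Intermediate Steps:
w = 80/7 (w = (1/7)*80 = 80/7 ≈ 11.429)
E(z, q) = -1534*q/7 (E(z, q) = (-121 + 80/7)*(q + q) = -1534*q/7)
r = -142662/7 (r = -(-1534)*(-93)/7 = -1*142662/7 = -142662/7 ≈ -20380.)
1/r = 1/(-142662/7) = -7/142662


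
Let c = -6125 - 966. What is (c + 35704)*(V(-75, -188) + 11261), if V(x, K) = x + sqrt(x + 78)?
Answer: 320065018 + 28613*sqrt(3) ≈ 3.2011e+8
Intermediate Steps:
V(x, K) = x + sqrt(78 + x)
c = -7091
(c + 35704)*(V(-75, -188) + 11261) = (-7091 + 35704)*((-75 + sqrt(78 - 75)) + 11261) = 28613*((-75 + sqrt(3)) + 11261) = 28613*(11186 + sqrt(3)) = 320065018 + 28613*sqrt(3)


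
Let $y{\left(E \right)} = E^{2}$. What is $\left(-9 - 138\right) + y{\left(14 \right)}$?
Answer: $49$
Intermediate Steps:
$\left(-9 - 138\right) + y{\left(14 \right)} = \left(-9 - 138\right) + 14^{2} = -147 + 196 = 49$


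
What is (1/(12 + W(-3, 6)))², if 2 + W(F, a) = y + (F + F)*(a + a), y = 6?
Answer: 1/3136 ≈ 0.00031888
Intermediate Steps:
W(F, a) = 4 + 4*F*a (W(F, a) = -2 + (6 + (F + F)*(a + a)) = -2 + (6 + (2*F)*(2*a)) = -2 + (6 + 4*F*a) = 4 + 4*F*a)
(1/(12 + W(-3, 6)))² = (1/(12 + (4 + 4*(-3)*6)))² = (1/(12 + (4 - 72)))² = (1/(12 - 68))² = (1/(-56))² = (-1/56)² = 1/3136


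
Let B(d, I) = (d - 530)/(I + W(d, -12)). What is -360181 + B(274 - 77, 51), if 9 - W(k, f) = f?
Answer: -2881485/8 ≈ -3.6019e+5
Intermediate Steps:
W(k, f) = 9 - f
B(d, I) = (-530 + d)/(21 + I) (B(d, I) = (d - 530)/(I + (9 - 1*(-12))) = (-530 + d)/(I + (9 + 12)) = (-530 + d)/(I + 21) = (-530 + d)/(21 + I))
-360181 + B(274 - 77, 51) = -360181 + (-530 + (274 - 77))/(21 + 51) = -360181 + (-530 + 197)/72 = -360181 + (1/72)*(-333) = -360181 - 37/8 = -2881485/8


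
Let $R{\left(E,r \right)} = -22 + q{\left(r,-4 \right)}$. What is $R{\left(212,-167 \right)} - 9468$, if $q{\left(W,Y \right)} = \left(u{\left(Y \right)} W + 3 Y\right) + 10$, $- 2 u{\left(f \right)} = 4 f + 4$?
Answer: $-10494$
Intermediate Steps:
$u{\left(f \right)} = -2 - 2 f$ ($u{\left(f \right)} = - \frac{4 f + 4}{2} = - \frac{4 + 4 f}{2} = -2 - 2 f$)
$q{\left(W,Y \right)} = 10 + 3 Y + W \left(-2 - 2 Y\right)$ ($q{\left(W,Y \right)} = \left(\left(-2 - 2 Y\right) W + 3 Y\right) + 10 = \left(W \left(-2 - 2 Y\right) + 3 Y\right) + 10 = \left(3 Y + W \left(-2 - 2 Y\right)\right) + 10 = 10 + 3 Y + W \left(-2 - 2 Y\right)$)
$R{\left(E,r \right)} = -24 + 6 r$ ($R{\left(E,r \right)} = -22 + \left(10 + 3 \left(-4\right) - 2 r \left(1 - 4\right)\right) = -22 - \left(2 + 2 r \left(-3\right)\right) = -22 + \left(10 - 12 + 6 r\right) = -22 + \left(-2 + 6 r\right) = -24 + 6 r$)
$R{\left(212,-167 \right)} - 9468 = \left(-24 + 6 \left(-167\right)\right) - 9468 = \left(-24 - 1002\right) - 9468 = -1026 - 9468 = -10494$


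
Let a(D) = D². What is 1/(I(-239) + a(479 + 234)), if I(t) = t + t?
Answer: 1/507891 ≈ 1.9689e-6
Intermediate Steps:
I(t) = 2*t
1/(I(-239) + a(479 + 234)) = 1/(2*(-239) + (479 + 234)²) = 1/(-478 + 713²) = 1/(-478 + 508369) = 1/507891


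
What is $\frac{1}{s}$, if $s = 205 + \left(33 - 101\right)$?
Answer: $\frac{1}{137} \approx 0.0072993$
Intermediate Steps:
$s = 137$ ($s = 205 - 68 = 137$)
$\frac{1}{s} = \frac{1}{137}$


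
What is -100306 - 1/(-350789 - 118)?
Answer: -35198077541/350907 ≈ -1.0031e+5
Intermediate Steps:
-100306 - 1/(-350789 - 118) = -100306 - 1/(-350907) = -100306 - 1*(-1/350907) = -100306 + 1/350907 = -35198077541/350907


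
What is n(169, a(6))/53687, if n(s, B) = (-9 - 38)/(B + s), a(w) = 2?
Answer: -47/9180477 ≈ -5.1196e-6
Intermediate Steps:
n(s, B) = -47/(B + s)
n(169, a(6))/53687 = -47/(2 + 169)/53687 = -47/171*(1/53687) = -47*1/171*(1/53687) = -47/171*1/53687 = -47/9180477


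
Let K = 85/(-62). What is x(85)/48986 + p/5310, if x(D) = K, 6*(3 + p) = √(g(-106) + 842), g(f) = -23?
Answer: -1593791/2687861820 + √91/10620 ≈ 0.00030529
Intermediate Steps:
K = -85/62 (K = 85*(-1/62) = -85/62 ≈ -1.3710)
p = -3 + √91/2 (p = -3 + √(-23 + 842)/6 = -3 + √819/6 = -3 + (3*√91)/6 = -3 + √91/2 ≈ 1.7697)
x(D) = -85/62
x(85)/48986 + p/5310 = -85/62/48986 + (-3 + √91/2)/5310 = -85/62*1/48986 + (-3 + √91/2)*(1/5310) = -85/3037132 + (-1/1770 + √91/10620) = -1593791/2687861820 + √91/10620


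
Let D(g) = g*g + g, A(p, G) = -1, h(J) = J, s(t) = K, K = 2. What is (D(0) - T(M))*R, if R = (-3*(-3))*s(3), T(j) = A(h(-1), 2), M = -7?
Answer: 18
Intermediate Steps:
s(t) = 2
D(g) = g + g² (D(g) = g² + g = g + g²)
T(j) = -1
R = 18 (R = -3*(-3)*2 = 9*2 = 18)
(D(0) - T(M))*R = (0*(1 + 0) - 1*(-1))*18 = (0*1 + 1)*18 = (0 + 1)*18 = 1*18 = 18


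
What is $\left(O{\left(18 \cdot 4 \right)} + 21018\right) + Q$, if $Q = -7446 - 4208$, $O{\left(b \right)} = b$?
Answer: $9436$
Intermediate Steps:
$Q = -11654$
$\left(O{\left(18 \cdot 4 \right)} + 21018\right) + Q = \left(18 \cdot 4 + 21018\right) - 11654 = \left(72 + 21018\right) - 11654 = 21090 - 11654 = 9436$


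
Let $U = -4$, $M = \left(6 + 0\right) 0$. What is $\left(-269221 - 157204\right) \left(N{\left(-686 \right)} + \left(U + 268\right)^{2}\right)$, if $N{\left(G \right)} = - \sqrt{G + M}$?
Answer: $-29720116800 + 2984975 i \sqrt{14} \approx -2.972 \cdot 10^{10} + 1.1169 \cdot 10^{7} i$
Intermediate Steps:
$M = 0$ ($M = 6 \cdot 0 = 0$)
$N{\left(G \right)} = - \sqrt{G}$ ($N{\left(G \right)} = - \sqrt{G + 0} = - \sqrt{G}$)
$\left(-269221 - 157204\right) \left(N{\left(-686 \right)} + \left(U + 268\right)^{2}\right) = \left(-269221 - 157204\right) \left(- \sqrt{-686} + \left(-4 + 268\right)^{2}\right) = - 426425 \left(- 7 i \sqrt{14} + 264^{2}\right) = - 426425 \left(- 7 i \sqrt{14} + 69696\right) = - 426425 \left(69696 - 7 i \sqrt{14}\right) = -29720116800 + 2984975 i \sqrt{14}$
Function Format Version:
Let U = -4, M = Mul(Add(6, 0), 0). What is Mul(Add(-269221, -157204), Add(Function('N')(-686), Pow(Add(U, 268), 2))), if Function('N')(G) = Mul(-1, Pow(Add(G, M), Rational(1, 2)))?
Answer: Add(-29720116800, Mul(2984975, I, Pow(14, Rational(1, 2)))) ≈ Add(-2.9720e+10, Mul(1.1169e+7, I))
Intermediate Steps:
M = 0 (M = Mul(6, 0) = 0)
Function('N')(G) = Mul(-1, Pow(G, Rational(1, 2))) (Function('N')(G) = Mul(-1, Pow(Add(G, 0), Rational(1, 2))) = Mul(-1, Pow(G, Rational(1, 2))))
Mul(Add(-269221, -157204), Add(Function('N')(-686), Pow(Add(U, 268), 2))) = Mul(Add(-269221, -157204), Add(Mul(-1, Pow(-686, Rational(1, 2))), Pow(Add(-4, 268), 2))) = Mul(-426425, Add(Mul(-1, Mul(7, I, Pow(14, Rational(1, 2)))), Pow(264, 2))) = Mul(-426425, Add(Mul(-7, I, Pow(14, Rational(1, 2))), 69696)) = Mul(-426425, Add(69696, Mul(-7, I, Pow(14, Rational(1, 2))))) = Add(-29720116800, Mul(2984975, I, Pow(14, Rational(1, 2))))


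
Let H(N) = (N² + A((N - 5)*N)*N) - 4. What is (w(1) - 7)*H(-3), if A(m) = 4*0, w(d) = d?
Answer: -30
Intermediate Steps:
A(m) = 0
H(N) = -4 + N² (H(N) = (N² + 0*N) - 4 = (N² + 0) - 4 = N² - 4 = -4 + N²)
(w(1) - 7)*H(-3) = (1 - 7)*(-4 + (-3)²) = -6*(-4 + 9) = -6*5 = -30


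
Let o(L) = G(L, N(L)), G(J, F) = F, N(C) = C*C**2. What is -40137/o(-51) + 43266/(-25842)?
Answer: -15366202/11202507 ≈ -1.3717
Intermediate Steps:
N(C) = C**3
o(L) = L**3
-40137/o(-51) + 43266/(-25842) = -40137/((-51)**3) + 43266/(-25842) = -40137/(-132651) + 43266*(-1/25842) = -40137*(-1/132651) - 7211/4307 = 787/2601 - 7211/4307 = -15366202/11202507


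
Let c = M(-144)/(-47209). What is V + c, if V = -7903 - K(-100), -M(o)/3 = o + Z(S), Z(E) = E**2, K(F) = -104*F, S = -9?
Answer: -864066516/47209 ≈ -18303.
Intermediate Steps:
M(o) = -243 - 3*o (M(o) = -3*(o + (-9)**2) = -3*(o + 81) = -3*(81 + o) = -243 - 3*o)
V = -18303 (V = -7903 - (-104)*(-100) = -7903 - 1*10400 = -7903 - 10400 = -18303)
c = -189/47209 (c = (-243 - 3*(-144))/(-47209) = (-243 + 432)*(-1/47209) = 189*(-1/47209) = -189/47209 ≈ -0.0040035)
V + c = -18303 - 189/47209 = -864066516/47209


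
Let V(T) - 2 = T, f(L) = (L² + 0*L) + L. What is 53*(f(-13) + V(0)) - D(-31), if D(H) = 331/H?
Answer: 259925/31 ≈ 8384.7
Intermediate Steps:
f(L) = L + L² (f(L) = (L² + 0) + L = L² + L = L + L²)
V(T) = 2 + T
53*(f(-13) + V(0)) - D(-31) = 53*(-13*(1 - 13) + (2 + 0)) - 331/(-31) = 53*(-13*(-12) + 2) - 331*(-1)/31 = 53*(156 + 2) - 1*(-331/31) = 53*158 + 331/31 = 8374 + 331/31 = 259925/31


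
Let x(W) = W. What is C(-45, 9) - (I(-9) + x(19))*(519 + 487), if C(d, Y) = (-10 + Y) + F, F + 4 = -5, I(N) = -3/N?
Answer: -58378/3 ≈ -19459.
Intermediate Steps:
F = -9 (F = -4 - 5 = -9)
C(d, Y) = -19 + Y (C(d, Y) = (-10 + Y) - 9 = -19 + Y)
C(-45, 9) - (I(-9) + x(19))*(519 + 487) = (-19 + 9) - (-3/(-9) + 19)*(519 + 487) = -10 - (-3*(-⅑) + 19)*1006 = -10 - (⅓ + 19)*1006 = -10 - 58*1006/3 = -10 - 1*58348/3 = -10 - 58348/3 = -58378/3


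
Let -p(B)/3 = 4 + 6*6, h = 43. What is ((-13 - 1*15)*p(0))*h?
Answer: 144480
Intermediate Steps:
p(B) = -120 (p(B) = -3*(4 + 6*6) = -3*(4 + 36) = -3*40 = -120)
((-13 - 1*15)*p(0))*h = ((-13 - 1*15)*(-120))*43 = ((-13 - 15)*(-120))*43 = -28*(-120)*43 = 3360*43 = 144480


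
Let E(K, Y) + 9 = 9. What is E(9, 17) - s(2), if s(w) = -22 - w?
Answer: 24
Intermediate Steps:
E(K, Y) = 0 (E(K, Y) = -9 + 9 = 0)
E(9, 17) - s(2) = 0 - (-22 - 1*2) = 0 - (-22 - 2) = 0 - 1*(-24) = 0 + 24 = 24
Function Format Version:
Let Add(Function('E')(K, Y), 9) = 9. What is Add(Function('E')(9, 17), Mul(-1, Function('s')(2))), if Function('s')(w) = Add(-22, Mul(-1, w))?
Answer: 24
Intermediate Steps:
Function('E')(K, Y) = 0 (Function('E')(K, Y) = Add(-9, 9) = 0)
Add(Function('E')(9, 17), Mul(-1, Function('s')(2))) = Add(0, Mul(-1, Add(-22, Mul(-1, 2)))) = Add(0, Mul(-1, Add(-22, -2))) = Add(0, Mul(-1, -24)) = Add(0, 24) = 24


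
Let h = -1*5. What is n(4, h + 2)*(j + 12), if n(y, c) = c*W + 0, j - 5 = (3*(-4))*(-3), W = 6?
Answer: -954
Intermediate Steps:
h = -5
j = 41 (j = 5 + (3*(-4))*(-3) = 5 - 12*(-3) = 5 + 36 = 41)
n(y, c) = 6*c (n(y, c) = c*6 + 0 = 6*c + 0 = 6*c)
n(4, h + 2)*(j + 12) = (6*(-5 + 2))*(41 + 12) = (6*(-3))*53 = -18*53 = -954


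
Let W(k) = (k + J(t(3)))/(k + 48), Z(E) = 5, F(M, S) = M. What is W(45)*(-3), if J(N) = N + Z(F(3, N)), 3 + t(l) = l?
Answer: -50/31 ≈ -1.6129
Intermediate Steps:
t(l) = -3 + l
J(N) = 5 + N (J(N) = N + 5 = 5 + N)
W(k) = (5 + k)/(48 + k) (W(k) = (k + (5 + (-3 + 3)))/(k + 48) = (k + (5 + 0))/(48 + k) = (k + 5)/(48 + k) = (5 + k)/(48 + k))
W(45)*(-3) = ((5 + 45)/(48 + 45))*(-3) = (50/93)*(-3) = -50/31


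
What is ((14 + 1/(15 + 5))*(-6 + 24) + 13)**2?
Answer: 7070281/100 ≈ 70703.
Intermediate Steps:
((14 + 1/(15 + 5))*(-6 + 24) + 13)**2 = ((14 + 1/20)*18 + 13)**2 = ((281/20)*18 + 13)**2 = (2529/10 + 13)**2 = (2659/10)**2 = 7070281/100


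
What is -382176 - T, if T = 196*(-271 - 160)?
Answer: -297700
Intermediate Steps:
T = -84476 (T = 196*(-431) = -84476)
-382176 - T = -382176 - 1*(-84476) = -382176 + 84476 = -297700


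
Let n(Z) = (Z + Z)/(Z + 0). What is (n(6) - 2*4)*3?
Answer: -18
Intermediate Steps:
n(Z) = 2 (n(Z) = (2*Z)/Z = 2)
(n(6) - 2*4)*3 = (2 - 2*4)*3 = (2 - 8)*3 = -6*3 = -18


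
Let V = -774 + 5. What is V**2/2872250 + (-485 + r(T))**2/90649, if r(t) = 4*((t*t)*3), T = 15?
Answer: 14145511039539/260366590250 ≈ 54.329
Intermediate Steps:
V = -769
r(t) = 12*t**2 (r(t) = 4*(t**2*3) = 4*(3*t**2) = 12*t**2)
V**2/2872250 + (-485 + r(T))**2/90649 = (-769)**2/2872250 + (-485 + 12*15**2)**2/90649 = 591361*(1/2872250) + (-485 + 12*225)**2*(1/90649) = 591361/2872250 + (-485 + 2700)**2*(1/90649) = 591361/2872250 + 2215**2*(1/90649) = 591361/2872250 + 4906225*(1/90649) = 591361/2872250 + 4906225/90649 = 14145511039539/260366590250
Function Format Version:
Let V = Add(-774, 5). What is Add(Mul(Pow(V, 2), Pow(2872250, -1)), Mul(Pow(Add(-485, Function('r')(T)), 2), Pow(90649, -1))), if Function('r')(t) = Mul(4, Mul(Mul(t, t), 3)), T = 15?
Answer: Rational(14145511039539, 260366590250) ≈ 54.329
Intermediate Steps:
V = -769
Function('r')(t) = Mul(12, Pow(t, 2)) (Function('r')(t) = Mul(4, Mul(Pow(t, 2), 3)) = Mul(4, Mul(3, Pow(t, 2))) = Mul(12, Pow(t, 2)))
Add(Mul(Pow(V, 2), Pow(2872250, -1)), Mul(Pow(Add(-485, Function('r')(T)), 2), Pow(90649, -1))) = Add(Mul(Pow(-769, 2), Pow(2872250, -1)), Mul(Pow(Add(-485, Mul(12, Pow(15, 2))), 2), Pow(90649, -1))) = Add(Mul(591361, Rational(1, 2872250)), Mul(Pow(Add(-485, Mul(12, 225)), 2), Rational(1, 90649))) = Add(Rational(591361, 2872250), Mul(Pow(Add(-485, 2700), 2), Rational(1, 90649))) = Add(Rational(591361, 2872250), Mul(Pow(2215, 2), Rational(1, 90649))) = Add(Rational(591361, 2872250), Mul(4906225, Rational(1, 90649))) = Add(Rational(591361, 2872250), Rational(4906225, 90649)) = Rational(14145511039539, 260366590250)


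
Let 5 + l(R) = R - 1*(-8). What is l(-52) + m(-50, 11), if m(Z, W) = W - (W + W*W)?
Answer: -170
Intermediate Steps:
l(R) = 3 + R (l(R) = -5 + (R - 1*(-8)) = -5 + (R + 8) = -5 + (8 + R) = 3 + R)
m(Z, W) = -W**2 (m(Z, W) = W - (W + W**2) = W + (-W - W**2) = -W**2)
l(-52) + m(-50, 11) = (3 - 52) - 1*11**2 = -49 - 1*121 = -49 - 121 = -170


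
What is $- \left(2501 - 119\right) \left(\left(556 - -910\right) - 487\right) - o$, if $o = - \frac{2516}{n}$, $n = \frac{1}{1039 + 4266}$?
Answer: $11015402$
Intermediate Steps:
$n = \frac{1}{5305} \approx 0.0001885$
$o = -13347380$ ($o = - 2516 \frac{1}{\frac{1}{5305}} = \left(-2516\right) 5305 = -13347380$)
$- \left(2501 - 119\right) \left(\left(556 - -910\right) - 487\right) - o = - \left(2501 - 119\right) \left(\left(556 - -910\right) - 487\right) - -13347380 = - 2382 \left(\left(556 + 910\right) - 487\right) + 13347380 = - 2382 \left(1466 - 487\right) + 13347380 = - 2382 \cdot 979 + 13347380 = \left(-1\right) 2331978 + 13347380 = -2331978 + 13347380 = 11015402$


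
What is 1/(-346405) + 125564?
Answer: 43495997419/346405 ≈ 1.2556e+5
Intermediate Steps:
1/(-346405) + 125564 = -1/346405 + 125564 = 43495997419/346405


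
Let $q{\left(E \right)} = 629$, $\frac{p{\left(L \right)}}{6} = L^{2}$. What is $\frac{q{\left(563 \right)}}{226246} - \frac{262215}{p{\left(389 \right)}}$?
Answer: $- \frac{4896167453}{17117885483} \approx -0.28603$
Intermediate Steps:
$p{\left(L \right)} = 6 L^{2}$
$\frac{q{\left(563 \right)}}{226246} - \frac{262215}{p{\left(389 \right)}} = \frac{629}{226246} - \frac{262215}{6 \cdot 389^{2}} = 629 \cdot \frac{1}{226246} - \frac{262215}{6 \cdot 151321} = \frac{629}{226246} - \frac{262215}{907926} = \frac{629}{226246} - \frac{87405}{302642} = - \frac{4896167453}{17117885483}$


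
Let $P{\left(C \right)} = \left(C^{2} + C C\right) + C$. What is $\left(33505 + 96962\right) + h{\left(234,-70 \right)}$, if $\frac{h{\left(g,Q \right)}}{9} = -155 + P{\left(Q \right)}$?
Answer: $216642$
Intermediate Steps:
$P{\left(C \right)} = C + 2 C^{2}$ ($P{\left(C \right)} = \left(C^{2} + C^{2}\right) + C = 2 C^{2} + C = C + 2 C^{2}$)
$h{\left(g,Q \right)} = -1395 + 9 Q \left(1 + 2 Q\right)$ ($h{\left(g,Q \right)} = 9 \left(-155 + Q \left(1 + 2 Q\right)\right) = -1395 + 9 Q \left(1 + 2 Q\right)$)
$\left(33505 + 96962\right) + h{\left(234,-70 \right)} = \left(33505 + 96962\right) - \left(1395 + 630 \left(1 + 2 \left(-70\right)\right)\right) = 130467 - \left(1395 + 630 \left(1 - 140\right)\right) = 130467 - \left(1395 + 630 \left(-139\right)\right) = 130467 + \left(-1395 + 87570\right) = 130467 + 86175 = 216642$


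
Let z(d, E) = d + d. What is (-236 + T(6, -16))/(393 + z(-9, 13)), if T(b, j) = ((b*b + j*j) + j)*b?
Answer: 284/75 ≈ 3.7867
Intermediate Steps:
z(d, E) = 2*d
T(b, j) = b*(j + b² + j²) (T(b, j) = ((b² + j²) + j)*b = (j + b² + j²)*b = b*(j + b² + j²))
(-236 + T(6, -16))/(393 + z(-9, 13)) = (-236 + 6*(-16 + 6² + (-16)²))/(393 + 2*(-9)) = (-236 + 6*(-16 + 36 + 256))/(393 - 18) = (-236 + 6*276)/375 = (-236 + 1656)*(1/375) = 1420*(1/375) = 284/75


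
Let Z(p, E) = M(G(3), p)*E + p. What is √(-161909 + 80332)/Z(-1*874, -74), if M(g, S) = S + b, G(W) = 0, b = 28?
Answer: 29*I*√97/61730 ≈ 0.0046269*I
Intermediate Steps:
M(g, S) = 28 + S (M(g, S) = S + 28 = 28 + S)
Z(p, E) = p + E*(28 + p) (Z(p, E) = (28 + p)*E + p = E*(28 + p) + p = p + E*(28 + p))
√(-161909 + 80332)/Z(-1*874, -74) = √(-161909 + 80332)/(-1*874 - 74*(28 - 1*874)) = √(-81577)/(-874 - 74*(28 - 874)) = (29*I*√97)/(-874 - 74*(-846)) = (29*I*√97)/(-874 + 62604) = (29*I*√97)/61730 = (29*I*√97)*(1/61730) = 29*I*√97/61730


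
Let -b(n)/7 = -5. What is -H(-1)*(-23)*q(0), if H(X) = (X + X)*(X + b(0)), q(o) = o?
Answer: 0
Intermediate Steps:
b(n) = 35 (b(n) = -7*(-5) = 35)
H(X) = 2*X*(35 + X) (H(X) = (X + X)*(X + 35) = (2*X)*(35 + X) = 2*X*(35 + X))
-H(-1)*(-23)*q(0) = -(2*(-1)*(35 - 1))*(-23)*0 = -(2*(-1)*34)*(-23)*0 = -(-68*(-23))*0 = -1564*0 = -1*0 = 0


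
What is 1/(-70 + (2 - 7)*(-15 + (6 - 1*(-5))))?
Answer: -1/50 ≈ -0.020000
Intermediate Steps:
1/(-70 + (2 - 7)*(-15 + (6 - 1*(-5)))) = 1/(-70 - 5*(-15 + (6 + 5))) = 1/(-70 - 5*(-15 + 11)) = 1/(-70 - 5*(-4)) = 1/(-70 + 20) = 1/(-50) = -1/50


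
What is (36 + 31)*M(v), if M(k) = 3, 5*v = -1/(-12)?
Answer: 201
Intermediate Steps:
v = 1/60 (v = (-1/(-12))/5 = (-1*(-1/12))/5 = (⅕)*(1/12) = 1/60 ≈ 0.016667)
(36 + 31)*M(v) = (36 + 31)*3 = 67*3 = 201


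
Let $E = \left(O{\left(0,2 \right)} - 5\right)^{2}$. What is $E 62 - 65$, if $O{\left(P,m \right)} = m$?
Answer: $493$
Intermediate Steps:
$E = 9$ ($E = \left(2 - 5\right)^{2} = \left(-3\right)^{2} = 9$)
$E 62 - 65 = 9 \cdot 62 - 65 = 558 - 65 = 493$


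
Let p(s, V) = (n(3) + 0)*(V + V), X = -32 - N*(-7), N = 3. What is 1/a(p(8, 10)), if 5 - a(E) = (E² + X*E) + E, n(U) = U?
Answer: -1/2995 ≈ -0.00033389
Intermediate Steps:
X = -11 (X = -32 - 3*(-7) = -32 - 1*(-21) = -32 + 21 = -11)
p(s, V) = 6*V (p(s, V) = (3 + 0)*(V + V) = 3*(2*V) = 6*V)
a(E) = 5 - E² + 10*E (a(E) = 5 - ((E² - 11*E) + E) = 5 - (E² - 10*E) = 5 + (-E² + 10*E) = 5 - E² + 10*E)
1/a(p(8, 10)) = 1/(5 - (6*10)² + 10*(6*10)) = 1/(5 - 1*60² + 10*60) = 1/(5 - 1*3600 + 600) = 1/(5 - 3600 + 600) = 1/(-2995) = -1/2995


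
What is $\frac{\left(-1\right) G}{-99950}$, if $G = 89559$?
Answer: $\frac{89559}{99950} \approx 0.89604$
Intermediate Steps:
$\frac{\left(-1\right) G}{-99950} = \frac{\left(-1\right) 89559}{-99950} = \left(-89559\right) \left(- \frac{1}{99950}\right) = \frac{89559}{99950}$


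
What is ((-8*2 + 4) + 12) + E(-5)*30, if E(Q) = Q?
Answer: -150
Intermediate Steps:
((-8*2 + 4) + 12) + E(-5)*30 = ((-8*2 + 4) + 12) - 5*30 = ((-16 + 4) + 12) - 150 = (-12 + 12) - 150 = 0 - 150 = -150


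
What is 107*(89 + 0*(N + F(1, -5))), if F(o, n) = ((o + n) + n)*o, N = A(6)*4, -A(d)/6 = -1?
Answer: 9523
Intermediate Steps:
A(d) = 6 (A(d) = -6*(-1) = 6)
N = 24 (N = 6*4 = 24)
F(o, n) = o*(o + 2*n) (F(o, n) = ((n + o) + n)*o = (o + 2*n)*o = o*(o + 2*n))
107*(89 + 0*(N + F(1, -5))) = 107*(89 + 0*(24 + 1*(1 + 2*(-5)))) = 107*(89 + 0*(24 + 1*(1 - 10))) = 107*(89 + 0*(24 + 1*(-9))) = 107*(89 + 0*(24 - 9)) = 107*(89 + 0*15) = 107*(89 + 0) = 107*89 = 9523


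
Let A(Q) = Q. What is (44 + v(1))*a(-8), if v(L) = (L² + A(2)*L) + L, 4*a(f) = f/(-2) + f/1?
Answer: -48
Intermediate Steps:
a(f) = f/8 (a(f) = (f/(-2) + f/1)/4 = (f*(-½) + f*1)/4 = (-f/2 + f)/4 = (f/2)/4 = f/8)
v(L) = L² + 3*L (v(L) = (L² + 2*L) + L = L² + 3*L)
(44 + v(1))*a(-8) = (44 + 1*(3 + 1))*((⅛)*(-8)) = (44 + 1*4)*(-1) = (44 + 4)*(-1) = 48*(-1) = -48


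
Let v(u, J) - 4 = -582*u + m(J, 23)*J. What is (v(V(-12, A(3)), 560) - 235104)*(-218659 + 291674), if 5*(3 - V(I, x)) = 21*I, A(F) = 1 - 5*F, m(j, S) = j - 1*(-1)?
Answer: 3503347318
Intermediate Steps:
m(j, S) = 1 + j (m(j, S) = j + 1 = 1 + j)
V(I, x) = 3 - 21*I/5
v(u, J) = 4 - 582*u + J*(1 + J) (v(u, J) = 4 + (-582*u + (1 + J)*J) = 4 + (-582*u + J*(1 + J)) = 4 - 582*u + J*(1 + J))
(v(V(-12, A(3)), 560) - 235104)*(-218659 + 291674) = ((4 - 582*(3 - 21/5*(-12)) + 560*(1 + 560)) - 235104)*(-218659 + 291674) = ((4 - 582*(3 + 252/5) + 560*561) - 235104)*73015 = ((4 - 582*267/5 + 314160) - 235104)*73015 = ((4 - 155394/5 + 314160) - 235104)*73015 = (1415426/5 - 235104)*73015 = (239906/5)*73015 = 3503347318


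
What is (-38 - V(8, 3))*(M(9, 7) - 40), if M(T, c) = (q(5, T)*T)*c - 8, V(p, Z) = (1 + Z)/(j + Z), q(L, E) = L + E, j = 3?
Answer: -32248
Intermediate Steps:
q(L, E) = E + L
V(p, Z) = (1 + Z)/(3 + Z)
M(T, c) = -8 + T*c*(5 + T) (M(T, c) = ((T + 5)*T)*c - 8 = ((5 + T)*T)*c - 8 = (T*(5 + T))*c - 8 = T*c*(5 + T) - 8 = -8 + T*c*(5 + T))
(-38 - V(8, 3))*(M(9, 7) - 40) = (-38 - (1 + 3)/(3 + 3))*((-8 + 9*7*(5 + 9)) - 40) = (-38 - 4/6)*((-8 + 9*7*14) - 40) = (-38 - 4/6)*((-8 + 882) - 40) = (-38 - 1*2/3)*(874 - 40) = (-38 - 2/3)*834 = -116/3*834 = -32248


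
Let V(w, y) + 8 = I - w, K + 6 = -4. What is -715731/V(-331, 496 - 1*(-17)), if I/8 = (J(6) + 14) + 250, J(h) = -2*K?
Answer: -238577/865 ≈ -275.81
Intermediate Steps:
K = -10 (K = -6 - 4 = -10)
J(h) = 20 (J(h) = -2*(-10) = 20)
I = 2272 (I = 8*((20 + 14) + 250) = 8*(34 + 250) = 8*284 = 2272)
V(w, y) = 2264 - w (V(w, y) = -8 + (2272 - w) = 2264 - w)
-715731/V(-331, 496 - 1*(-17)) = -715731/(2264 - 1*(-331)) = -715731/(2264 + 331) = -715731/2595 = -715731*1/2595 = -238577/865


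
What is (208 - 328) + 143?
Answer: 23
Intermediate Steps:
(208 - 328) + 143 = -120 + 143 = 23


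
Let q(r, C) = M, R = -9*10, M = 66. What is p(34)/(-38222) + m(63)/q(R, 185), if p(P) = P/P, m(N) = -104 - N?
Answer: -1595785/630663 ≈ -2.5303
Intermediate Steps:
R = -90
q(r, C) = 66
p(P) = 1
p(34)/(-38222) + m(63)/q(R, 185) = 1/(-38222) + (-104 - 1*63)/66 = 1*(-1/38222) + (-104 - 63)*(1/66) = -1/38222 - 167*1/66 = -1/38222 - 167/66 = -1595785/630663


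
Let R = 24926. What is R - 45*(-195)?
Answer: 33701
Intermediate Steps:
R - 45*(-195) = 24926 - 45*(-195) = 24926 - 1*(-8775) = 24926 + 8775 = 33701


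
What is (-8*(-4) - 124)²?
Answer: 8464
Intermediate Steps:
(-8*(-4) - 124)² = (32 - 124)² = (-92)² = 8464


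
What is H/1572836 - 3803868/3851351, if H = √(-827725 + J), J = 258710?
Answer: -3803868/3851351 + I*√569015/1572836 ≈ -0.98767 + 0.0004796*I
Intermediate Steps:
H = I*√569015 (H = √(-827725 + 258710) = √(-569015) = I*√569015 ≈ 754.33*I)
H/1572836 - 3803868/3851351 = (I*√569015)/1572836 - 3803868/3851351 = (I*√569015)*(1/1572836) - 3803868*1/3851351 = I*√569015/1572836 - 3803868/3851351 = -3803868/3851351 + I*√569015/1572836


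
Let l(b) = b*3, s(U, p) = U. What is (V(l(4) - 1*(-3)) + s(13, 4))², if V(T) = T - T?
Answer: 169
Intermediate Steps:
l(b) = 3*b
V(T) = 0
(V(l(4) - 1*(-3)) + s(13, 4))² = (0 + 13)² = 13² = 169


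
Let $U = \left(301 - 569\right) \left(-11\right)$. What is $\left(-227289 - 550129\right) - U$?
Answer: $-780366$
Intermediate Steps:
$U = 2948$ ($U = \left(-268\right) \left(-11\right) = 2948$)
$\left(-227289 - 550129\right) - U = \left(-227289 - 550129\right) - 2948 = -777418 - 2948 = -780366$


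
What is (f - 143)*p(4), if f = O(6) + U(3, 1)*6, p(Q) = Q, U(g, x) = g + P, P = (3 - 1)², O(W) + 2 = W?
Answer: -388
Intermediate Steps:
O(W) = -2 + W
P = 4 (P = 2² = 4)
U(g, x) = 4 + g (U(g, x) = g + 4 = 4 + g)
f = 46 (f = (-2 + 6) + (4 + 3)*6 = 4 + 7*6 = 4 + 42 = 46)
(f - 143)*p(4) = (46 - 143)*4 = -97*4 = -388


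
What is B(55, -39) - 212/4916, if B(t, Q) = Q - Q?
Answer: -53/1229 ≈ -0.043124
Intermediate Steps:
B(t, Q) = 0
B(55, -39) - 212/4916 = 0 - 212/4916 = 0 - 212*1/4916 = 0 - 53/1229 = -53/1229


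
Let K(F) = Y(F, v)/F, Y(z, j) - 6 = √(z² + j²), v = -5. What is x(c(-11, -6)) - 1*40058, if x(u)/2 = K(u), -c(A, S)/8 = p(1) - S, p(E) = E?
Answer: -560815/14 - √3161/28 ≈ -40060.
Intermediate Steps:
Y(z, j) = 6 + √(j² + z²) (Y(z, j) = 6 + √(z² + j²) = 6 + √(j² + z²))
K(F) = (6 + √(25 + F²))/F (K(F) = (6 + √((-5)² + F²))/F = (6 + √(25 + F²))/F)
c(A, S) = -8 + 8*S (c(A, S) = -8*(1 - S) = -8 + 8*S)
x(u) = 2*(6 + √(25 + u²))/u (x(u) = 2*((6 + √(25 + u²))/u) = 2*(6 + √(25 + u²))/u)
x(c(-11, -6)) - 1*40058 = 2*(6 + √(25 + (-8 + 8*(-6))²))/(-8 + 8*(-6)) - 1*40058 = 2*(6 + √(25 + (-8 - 48)²))/(-8 - 48) - 40058 = 2*(6 + √(25 + (-56)²))/(-56) - 40058 = 2*(-1/56)*(6 + √(25 + 3136)) - 40058 = 2*(-1/56)*(6 + √3161) - 40058 = (-3/14 - √3161/28) - 40058 = -560815/14 - √3161/28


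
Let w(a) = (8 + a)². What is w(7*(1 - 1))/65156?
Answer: 16/16289 ≈ 0.00098226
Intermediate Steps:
w(7*(1 - 1))/65156 = (8 + 7*(1 - 1))²/65156 = (8 + 7*0)²*(1/65156) = (8 + 0)²*(1/65156) = 8²*(1/65156) = 64*(1/65156) = 16/16289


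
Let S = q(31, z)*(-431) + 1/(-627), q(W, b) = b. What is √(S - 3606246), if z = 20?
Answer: I*√1421108656341/627 ≈ 1901.3*I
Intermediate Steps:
S = -5404741/627 (S = 20*(-431) + 1/(-627) = -8620 - 1/627 = -5404741/627 ≈ -8620.0)
√(S - 3606246) = √(-5404741/627 - 3606246) = √(-2266520983/627) = I*√1421108656341/627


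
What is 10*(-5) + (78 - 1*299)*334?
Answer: -73864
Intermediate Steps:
10*(-5) + (78 - 1*299)*334 = -50 + (78 - 299)*334 = -50 - 221*334 = -50 - 73814 = -73864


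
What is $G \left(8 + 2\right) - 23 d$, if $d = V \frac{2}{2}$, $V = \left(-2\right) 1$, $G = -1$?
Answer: $36$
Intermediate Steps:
$V = -2$
$d = -2$ ($d = - 2 \cdot \frac{2}{2} = - 2 \cdot 2 \cdot \frac{1}{2} = \left(-2\right) 1 = -2$)
$G \left(8 + 2\right) - 23 d = - (8 + 2) - -46 = \left(-1\right) 10 + 46 = -10 + 46 = 36$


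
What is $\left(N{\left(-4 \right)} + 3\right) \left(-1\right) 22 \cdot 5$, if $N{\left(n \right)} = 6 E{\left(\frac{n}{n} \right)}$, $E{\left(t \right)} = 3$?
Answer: $-2310$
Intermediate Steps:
$N{\left(n \right)} = 18$ ($N{\left(n \right)} = 6 \cdot 3 = 18$)
$\left(N{\left(-4 \right)} + 3\right) \left(-1\right) 22 \cdot 5 = \left(18 + 3\right) \left(-1\right) 22 \cdot 5 = 21 \left(-1\right) 22 \cdot 5 = \left(-21\right) 22 \cdot 5 = \left(-462\right) 5 = -2310$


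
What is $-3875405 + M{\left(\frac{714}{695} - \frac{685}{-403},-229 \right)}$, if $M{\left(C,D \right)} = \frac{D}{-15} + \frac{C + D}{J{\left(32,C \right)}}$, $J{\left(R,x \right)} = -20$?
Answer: $- \frac{16281530470174}{4201275} \approx -3.8754 \cdot 10^{6}$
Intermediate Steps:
$M{\left(C,D \right)} = - \frac{7 D}{60} - \frac{C}{20}$ ($M{\left(C,D \right)} = \frac{D}{-15} + \frac{C + D}{-20} = D \left(- \frac{1}{15}\right) + \left(C + D\right) \left(- \frac{1}{20}\right) = - \frac{D}{15} - \left(\frac{C}{20} + \frac{D}{20}\right) = - \frac{7 D}{60} - \frac{C}{20}$)
$-3875405 + M{\left(\frac{714}{695} - \frac{685}{-403},-229 \right)} = -3875405 - \left(- \frac{1603}{60} + \frac{\frac{714}{695} - \frac{685}{-403}}{20}\right) = -3875405 + \left(\frac{1603}{60} - \frac{714 \cdot \frac{1}{695} - - \frac{685}{403}}{20}\right) = -3875405 + \left(\frac{1603}{60} - \frac{\frac{714}{695} + \frac{685}{403}}{20}\right) = -3875405 + \left(\frac{1603}{60} - \frac{763817}{5601700}\right) = -3875405 + \frac{111671201}{4201275} = - \frac{16281530470174}{4201275}$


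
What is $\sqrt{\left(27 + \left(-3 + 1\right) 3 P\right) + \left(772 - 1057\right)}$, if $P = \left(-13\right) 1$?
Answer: $6 i \sqrt{5} \approx 13.416 i$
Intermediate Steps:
$P = -13$
$\sqrt{\left(27 + \left(-3 + 1\right) 3 P\right) + \left(772 - 1057\right)} = \sqrt{\left(27 + \left(-3 + 1\right) 3 \left(-13\right)\right) + \left(772 - 1057\right)} = \sqrt{\left(27 + \left(-2\right) 3 \left(-13\right)\right) - 285} = \sqrt{\left(27 - -78\right) - 285} = \sqrt{\left(27 + 78\right) - 285} = \sqrt{105 - 285} = \sqrt{-180} = 6 i \sqrt{5}$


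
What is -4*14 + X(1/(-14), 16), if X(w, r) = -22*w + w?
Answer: -109/2 ≈ -54.500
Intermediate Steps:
X(w, r) = -21*w
-4*14 + X(1/(-14), 16) = -4*14 - 21/(-14) = -56 - 21*(-1/14) = -56 + 3/2 = -109/2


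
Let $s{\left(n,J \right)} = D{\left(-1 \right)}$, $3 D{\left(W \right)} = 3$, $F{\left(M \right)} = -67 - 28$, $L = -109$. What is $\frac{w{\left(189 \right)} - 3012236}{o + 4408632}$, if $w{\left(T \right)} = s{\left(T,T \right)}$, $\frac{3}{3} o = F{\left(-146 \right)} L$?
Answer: $- \frac{3012235}{4418987} \approx -0.68166$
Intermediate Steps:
$F{\left(M \right)} = -95$
$D{\left(W \right)} = 1$ ($D{\left(W \right)} = \frac{1}{3} \cdot 3 = 1$)
$o = 10355$ ($o = \left(-95\right) \left(-109\right) = 10355$)
$s{\left(n,J \right)} = 1$
$w{\left(T \right)} = 1$
$\frac{w{\left(189 \right)} - 3012236}{o + 4408632} = \frac{1 - 3012236}{10355 + 4408632} = - \frac{3012235}{4418987}$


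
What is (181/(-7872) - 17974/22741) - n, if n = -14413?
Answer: 2580028604327/179017152 ≈ 14412.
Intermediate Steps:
(181/(-7872) - 17974/22741) - n = (181/(-7872) - 17974/22741) - 1*(-14413) = (181*(-1/7872) - 17974*1/22741) + 14413 = (-181/7872 - 17974/22741) + 14413 = -145607449/179017152 + 14413 = 2580028604327/179017152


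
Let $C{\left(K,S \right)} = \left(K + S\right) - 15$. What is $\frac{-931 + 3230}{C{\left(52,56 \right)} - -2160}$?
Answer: $\frac{2299}{2253} \approx 1.0204$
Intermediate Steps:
$C{\left(K,S \right)} = -15 + K + S$
$\frac{-931 + 3230}{C{\left(52,56 \right)} - -2160} = \frac{-931 + 3230}{\left(-15 + 52 + 56\right) - -2160} = \frac{2299}{93 + 2160} = \frac{2299}{2253}$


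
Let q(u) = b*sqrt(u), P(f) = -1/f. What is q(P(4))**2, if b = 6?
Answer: -9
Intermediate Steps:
q(u) = 6*sqrt(u)
q(P(4))**2 = (6*sqrt(-1/4))**2 = (6*(I/2))**2 = (3*I)**2 = -9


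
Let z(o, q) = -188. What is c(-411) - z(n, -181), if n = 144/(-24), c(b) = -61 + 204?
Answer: 331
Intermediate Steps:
c(b) = 143
n = -6 (n = 144*(-1/24) = -6)
c(-411) - z(n, -181) = 143 - 1*(-188) = 143 + 188 = 331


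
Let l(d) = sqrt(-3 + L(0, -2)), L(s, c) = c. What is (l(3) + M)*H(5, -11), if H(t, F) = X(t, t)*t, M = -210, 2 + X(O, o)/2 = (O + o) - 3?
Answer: -10500 + 50*I*sqrt(5) ≈ -10500.0 + 111.8*I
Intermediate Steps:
X(O, o) = -10 + 2*O + 2*o (X(O, o) = -4 + 2*((O + o) - 3) = -4 + 2*(-3 + O + o) = -4 + (-6 + 2*O + 2*o) = -10 + 2*O + 2*o)
H(t, F) = t*(-10 + 4*t) (H(t, F) = (-10 + 2*t + 2*t)*t = (-10 + 4*t)*t = t*(-10 + 4*t))
l(d) = I*sqrt(5) (l(d) = sqrt(-3 - 2) = sqrt(-5) = I*sqrt(5))
(l(3) + M)*H(5, -11) = (I*sqrt(5) - 210)*(2*5*(-5 + 2*5)) = (-210 + I*sqrt(5))*(2*5*(-5 + 10)) = (-210 + I*sqrt(5))*(2*5*5) = (-210 + I*sqrt(5))*50 = -10500 + 50*I*sqrt(5)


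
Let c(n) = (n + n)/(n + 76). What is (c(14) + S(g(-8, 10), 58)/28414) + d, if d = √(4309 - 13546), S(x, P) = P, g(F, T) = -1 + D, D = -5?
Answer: 200203/639315 + I*√9237 ≈ 0.31315 + 96.109*I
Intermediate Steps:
g(F, T) = -6 (g(F, T) = -1 - 5 = -6)
c(n) = 2*n/(76 + n) (c(n) = (2*n)/(76 + n) = 2*n/(76 + n))
d = I*√9237 (d = √(-9237) = I*√9237 ≈ 96.109*I)
(c(14) + S(g(-8, 10), 58)/28414) + d = (2*14/(76 + 14) + 58/28414) + I*√9237 = (2*14/90 + 58*(1/28414)) + I*√9237 = (2*14*(1/90) + 29/14207) + I*√9237 = (14/45 + 29/14207) + I*√9237 = 200203/639315 + I*√9237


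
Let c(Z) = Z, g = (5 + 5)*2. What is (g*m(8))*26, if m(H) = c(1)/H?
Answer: 65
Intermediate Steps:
g = 20 (g = 10*2 = 20)
m(H) = 1/H
(g*m(8))*26 = (20/8)*26 = (20*(⅛))*26 = (5/2)*26 = 65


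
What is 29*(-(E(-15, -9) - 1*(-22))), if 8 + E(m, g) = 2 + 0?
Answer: -464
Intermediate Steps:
E(m, g) = -6 (E(m, g) = -8 + (2 + 0) = -8 + 2 = -6)
29*(-(E(-15, -9) - 1*(-22))) = 29*(-(-6 - 1*(-22))) = 29*(-(-6 + 22)) = 29*(-1*16) = 29*(-16) = -464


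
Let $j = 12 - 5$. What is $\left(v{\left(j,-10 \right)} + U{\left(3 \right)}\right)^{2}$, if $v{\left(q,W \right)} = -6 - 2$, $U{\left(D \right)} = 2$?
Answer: $36$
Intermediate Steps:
$j = 7$
$v{\left(q,W \right)} = -8$
$\left(v{\left(j,-10 \right)} + U{\left(3 \right)}\right)^{2} = \left(-8 + 2\right)^{2} = \left(-6\right)^{2} = 36$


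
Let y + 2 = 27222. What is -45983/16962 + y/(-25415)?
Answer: -326072717/86217846 ≈ -3.7820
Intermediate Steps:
y = 27220 (y = -2 + 27222 = 27220)
-45983/16962 + y/(-25415) = -45983/16962 + 27220/(-25415) = -45983*1/16962 + 27220*(-1/25415) = -45983/16962 - 5444/5083 = -326072717/86217846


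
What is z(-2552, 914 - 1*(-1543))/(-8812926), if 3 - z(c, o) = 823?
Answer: 410/4406463 ≈ 9.3045e-5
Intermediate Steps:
z(c, o) = -820 (z(c, o) = 3 - 1*823 = 3 - 823 = -820)
z(-2552, 914 - 1*(-1543))/(-8812926) = -820/(-8812926) = -820*(-1/8812926) = 410/4406463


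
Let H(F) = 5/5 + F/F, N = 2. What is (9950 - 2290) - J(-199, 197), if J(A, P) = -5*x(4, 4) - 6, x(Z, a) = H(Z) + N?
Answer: 7686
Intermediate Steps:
H(F) = 2 (H(F) = 5*(1/5) + 1 = 1 + 1 = 2)
x(Z, a) = 4 (x(Z, a) = 2 + 2 = 4)
J(A, P) = -26 (J(A, P) = -5*4 - 6 = -20 - 6 = -26)
(9950 - 2290) - J(-199, 197) = (9950 - 2290) - 1*(-26) = 7660 + 26 = 7686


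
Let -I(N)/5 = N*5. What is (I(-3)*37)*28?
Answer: 77700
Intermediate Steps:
I(N) = -25*N (I(N) = -5*N*5 = -25*N)
(I(-3)*37)*28 = (-25*(-3)*37)*28 = (75*37)*28 = 2775*28 = 77700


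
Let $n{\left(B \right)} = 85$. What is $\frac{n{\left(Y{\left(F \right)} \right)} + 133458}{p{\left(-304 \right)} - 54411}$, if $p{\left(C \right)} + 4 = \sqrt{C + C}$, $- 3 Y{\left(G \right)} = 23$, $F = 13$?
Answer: $- \frac{7266742345}{2960992833} - \frac{534172 i \sqrt{38}}{2960992833} \approx -2.4542 - 0.0011121 i$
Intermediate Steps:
$Y{\left(G \right)} = - \frac{23}{3}$ ($Y{\left(G \right)} = \left(- \frac{1}{3}\right) 23 = - \frac{23}{3}$)
$p{\left(C \right)} = -4 + \sqrt{2} \sqrt{C}$ ($p{\left(C \right)} = -4 + \sqrt{C + C} = -4 + \sqrt{2 C} = -4 + \sqrt{2} \sqrt{C}$)
$\frac{n{\left(Y{\left(F \right)} \right)} + 133458}{p{\left(-304 \right)} - 54411} = \frac{85 + 133458}{\left(-4 + \sqrt{2} \sqrt{-304}\right) - 54411} = \frac{133543}{\left(-4 + \sqrt{2} \cdot 4 i \sqrt{19}\right) - 54411} = \frac{133543}{\left(-4 + 4 i \sqrt{38}\right) - 54411} = \frac{133543}{-54415 + 4 i \sqrt{38}}$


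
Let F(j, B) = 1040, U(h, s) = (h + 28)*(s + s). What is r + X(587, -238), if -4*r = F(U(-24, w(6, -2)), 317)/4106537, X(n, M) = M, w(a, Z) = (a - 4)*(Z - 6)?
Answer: -977356066/4106537 ≈ -238.00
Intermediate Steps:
w(a, Z) = (-6 + Z)*(-4 + a) (w(a, Z) = (-4 + a)*(-6 + Z) = (-6 + Z)*(-4 + a))
U(h, s) = 2*s*(28 + h) (U(h, s) = (28 + h)*(2*s) = 2*s*(28 + h))
r = -260/4106537 ≈ -6.3314e-5
r + X(587, -238) = -260/4106537 - 238 = -977356066/4106537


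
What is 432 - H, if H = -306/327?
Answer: 47190/109 ≈ 432.94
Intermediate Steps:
H = -102/109 (H = -306*1/327 = -102/109 ≈ -0.93578)
432 - H = 432 - 1*(-102/109) = 432 + 102/109 = 47190/109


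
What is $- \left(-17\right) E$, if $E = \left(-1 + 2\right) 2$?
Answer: $34$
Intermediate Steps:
$E = 2$ ($E = 1 \cdot 2 = 2$)
$- \left(-17\right) E = - \left(-17\right) 2 = \left(-1\right) \left(-34\right) = 34$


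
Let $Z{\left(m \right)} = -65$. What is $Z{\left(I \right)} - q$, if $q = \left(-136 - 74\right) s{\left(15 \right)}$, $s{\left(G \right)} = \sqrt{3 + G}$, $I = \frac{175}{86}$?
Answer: $-65 + 630 \sqrt{2} \approx 825.95$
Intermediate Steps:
$I = \frac{175}{86}$ ($I = 175 \cdot \frac{1}{86} = \frac{175}{86} \approx 2.0349$)
$q = - 630 \sqrt{2}$ ($q = \left(-136 - 74\right) \sqrt{3 + 15} = - 210 \sqrt{18} = - 210 \cdot 3 \sqrt{2} = - 630 \sqrt{2} \approx -890.95$)
$Z{\left(I \right)} - q = -65 - - 630 \sqrt{2} = -65 + 630 \sqrt{2}$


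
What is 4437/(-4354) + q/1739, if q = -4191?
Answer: -25963557/7571606 ≈ -3.4291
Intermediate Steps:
4437/(-4354) + q/1739 = 4437/(-4354) - 4191/1739 = 4437*(-1/4354) - 4191*1/1739 = -4437/4354 - 4191/1739 = -25963557/7571606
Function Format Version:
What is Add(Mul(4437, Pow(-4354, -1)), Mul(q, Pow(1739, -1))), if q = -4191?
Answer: Rational(-25963557, 7571606) ≈ -3.4291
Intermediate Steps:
Add(Mul(4437, Pow(-4354, -1)), Mul(q, Pow(1739, -1))) = Add(Mul(4437, Pow(-4354, -1)), Mul(-4191, Pow(1739, -1))) = Add(Mul(4437, Rational(-1, 4354)), Mul(-4191, Rational(1, 1739))) = Add(Rational(-4437, 4354), Rational(-4191, 1739)) = Rational(-25963557, 7571606)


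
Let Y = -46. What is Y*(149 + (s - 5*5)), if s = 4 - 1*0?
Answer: -5888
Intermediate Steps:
s = 4 (s = 4 + 0 = 4)
Y*(149 + (s - 5*5)) = -46*(149 + (4 - 5*5)) = -46*(149 + (4 - 25)) = -46*(149 - 21) = -46*128 = -5888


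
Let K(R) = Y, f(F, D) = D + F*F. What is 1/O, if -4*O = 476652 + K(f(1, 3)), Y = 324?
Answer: -1/119244 ≈ -8.3862e-6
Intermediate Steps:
f(F, D) = D + F²
K(R) = 324
O = -119244 (O = -(476652 + 324)/4 = -¼*476976 = -119244)
1/O = 1/(-119244) = -1/119244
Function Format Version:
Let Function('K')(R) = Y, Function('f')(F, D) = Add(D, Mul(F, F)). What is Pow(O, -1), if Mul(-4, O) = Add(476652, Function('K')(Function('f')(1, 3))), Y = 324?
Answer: Rational(-1, 119244) ≈ -8.3862e-6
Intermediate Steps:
Function('f')(F, D) = Add(D, Pow(F, 2))
Function('K')(R) = 324
O = -119244 (O = Mul(Rational(-1, 4), Add(476652, 324)) = Mul(Rational(-1, 4), 476976) = -119244)
Pow(O, -1) = Pow(-119244, -1) = Rational(-1, 119244)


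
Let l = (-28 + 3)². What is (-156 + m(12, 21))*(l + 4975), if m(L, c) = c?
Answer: -756000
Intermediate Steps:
l = 625 (l = (-25)² = 625)
(-156 + m(12, 21))*(l + 4975) = (-156 + 21)*(625 + 4975) = -135*5600 = -756000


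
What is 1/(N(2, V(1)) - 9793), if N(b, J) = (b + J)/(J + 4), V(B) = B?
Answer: -5/48962 ≈ -0.00010212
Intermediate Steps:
N(b, J) = (J + b)/(4 + J)
1/(N(2, V(1)) - 9793) = 1/((1 + 2)/(4 + 1) - 9793) = 1/(3/5 - 9793) = 1/((⅕)*3 - 9793) = 1/(⅗ - 9793) = 1/(-48962/5) = -5/48962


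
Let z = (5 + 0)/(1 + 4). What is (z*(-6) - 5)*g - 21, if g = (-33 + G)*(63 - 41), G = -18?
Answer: 12321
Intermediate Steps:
z = 1 (z = 5/5 = 5*(⅕) = 1)
g = -1122 (g = (-33 - 18)*(63 - 41) = -51*22 = -1122)
(z*(-6) - 5)*g - 21 = (1*(-6) - 5)*(-1122) - 21 = (-6 - 5)*(-1122) - 21 = -11*(-1122) - 21 = 12342 - 21 = 12321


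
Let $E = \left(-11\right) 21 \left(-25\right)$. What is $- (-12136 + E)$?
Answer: $6361$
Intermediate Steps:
$E = 5775$ ($E = \left(-231\right) \left(-25\right) = 5775$)
$- (-12136 + E) = - (-12136 + 5775) = \left(-1\right) \left(-6361\right) = 6361$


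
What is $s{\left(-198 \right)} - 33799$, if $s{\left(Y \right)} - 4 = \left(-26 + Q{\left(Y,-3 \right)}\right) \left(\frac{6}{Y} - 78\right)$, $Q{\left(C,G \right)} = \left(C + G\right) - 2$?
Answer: $- \frac{525560}{33} \approx -15926.0$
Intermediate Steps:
$Q{\left(C,G \right)} = -2 + C + G$
$s{\left(Y \right)} = 4 + \left(-78 + \frac{6}{Y}\right) \left(-31 + Y\right)$ ($s{\left(Y \right)} = 4 + \left(-26 - \left(5 - Y\right)\right) \left(\frac{6}{Y} - 78\right) = 4 + \left(-26 + \left(-5 + Y\right)\right) \left(-78 + \frac{6}{Y}\right) = 4 + \left(-31 + Y\right) \left(-78 + \frac{6}{Y}\right) = 4 + \left(-78 + \frac{6}{Y}\right) \left(-31 + Y\right)$)
$s{\left(-198 \right)} - 33799 = \left(2428 - \frac{186}{-198} - -15444\right) - 33799 = \left(2428 - - \frac{31}{33} + 15444\right) - 33799 = \left(2428 + \frac{31}{33} + 15444\right) - 33799 = \frac{589807}{33} - 33799 = - \frac{525560}{33}$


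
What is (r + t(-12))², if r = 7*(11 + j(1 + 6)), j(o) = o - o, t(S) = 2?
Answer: 6241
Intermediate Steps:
j(o) = 0
r = 77 (r = 7*(11 + 0) = 7*11 = 77)
(r + t(-12))² = (77 + 2)² = 79² = 6241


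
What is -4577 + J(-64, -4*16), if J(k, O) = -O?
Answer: -4513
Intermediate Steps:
-4577 + J(-64, -4*16) = -4577 - (-4)*16 = -4577 - 1*(-64) = -4577 + 64 = -4513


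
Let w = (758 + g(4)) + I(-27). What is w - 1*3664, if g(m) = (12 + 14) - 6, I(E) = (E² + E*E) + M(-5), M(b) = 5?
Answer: -1423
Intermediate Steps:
I(E) = 5 + 2*E² (I(E) = (E² + E*E) + 5 = (E² + E²) + 5 = 2*E² + 5 = 5 + 2*E²)
g(m) = 20 (g(m) = 26 - 6 = 20)
w = 2241 (w = (758 + 20) + (5 + 2*(-27)²) = 778 + (5 + 2*729) = 778 + (5 + 1458) = 778 + 1463 = 2241)
w - 1*3664 = 2241 - 1*3664 = 2241 - 3664 = -1423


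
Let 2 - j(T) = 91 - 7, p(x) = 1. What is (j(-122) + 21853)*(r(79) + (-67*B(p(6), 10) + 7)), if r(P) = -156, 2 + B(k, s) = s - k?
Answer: -13454478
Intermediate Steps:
B(k, s) = -2 + s - k (B(k, s) = -2 + (s - k) = -2 + s - k)
j(T) = -82 (j(T) = 2 - (91 - 7) = 2 - 1*84 = 2 - 84 = -82)
(j(-122) + 21853)*(r(79) + (-67*B(p(6), 10) + 7)) = (-82 + 21853)*(-156 + (-67*(-2 + 10 - 1*1) + 7)) = 21771*(-156 + (-67*(-2 + 10 - 1) + 7)) = 21771*(-156 + (-67*7 + 7)) = 21771*(-156 + (-469 + 7)) = 21771*(-156 - 462) = 21771*(-618) = -13454478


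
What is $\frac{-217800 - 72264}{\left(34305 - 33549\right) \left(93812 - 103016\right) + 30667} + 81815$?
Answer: $\frac{566778366019}{6927557} \approx 81815.0$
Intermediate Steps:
$\frac{-217800 - 72264}{\left(34305 - 33549\right) \left(93812 - 103016\right) + 30667} + 81815 = - \frac{290064}{756 \left(-9204\right) + 30667} + 81815 = - \frac{290064}{-6958224 + 30667} + 81815 = - \frac{290064}{-6927557} + 81815 = \left(-290064\right) \left(- \frac{1}{6927557}\right) + 81815 = \frac{290064}{6927557} + 81815 = \frac{566778366019}{6927557}$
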